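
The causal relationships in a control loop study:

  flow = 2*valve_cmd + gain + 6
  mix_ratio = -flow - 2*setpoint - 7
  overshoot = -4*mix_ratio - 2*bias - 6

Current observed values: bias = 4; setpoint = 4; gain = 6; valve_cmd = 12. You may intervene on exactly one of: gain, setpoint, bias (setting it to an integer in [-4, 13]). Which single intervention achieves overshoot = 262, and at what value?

set setpoint = 13

Intervening on gain: overshoot = 4*gain + 166. Reaching 262 requires gain = 24, outside [-4, 13].
Intervening on setpoint: with other inputs at their observed values, overshoot = 8*setpoint + 158. Solving for 262 gives setpoint = 13, within [-4, 13].
Intervening on bias: overshoot = -2*bias + 198. Reaching 262 requires bias = -32, outside [-4, 13].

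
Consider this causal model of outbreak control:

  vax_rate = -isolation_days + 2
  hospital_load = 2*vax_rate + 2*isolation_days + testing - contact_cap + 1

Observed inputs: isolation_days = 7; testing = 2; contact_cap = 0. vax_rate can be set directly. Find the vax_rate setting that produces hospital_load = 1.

Intervening on vax_rate fixes its value directly, overriding its dependence on isolation_days.
Substituting into the hospital_load equation gives hospital_load = 2*vax_rate + 17.
Solve 2*vax_rate + 17 = 1: vax_rate = (1 - 17) / 2 = -8.

vax_rate = -8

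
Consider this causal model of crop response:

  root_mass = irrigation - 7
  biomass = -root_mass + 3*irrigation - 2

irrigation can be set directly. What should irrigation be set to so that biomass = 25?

Substituting into the biomass equation gives biomass = 2*irrigation + 5.
Solve 2*irrigation + 5 = 25: irrigation = (25 - 5) / 2 = 10.

irrigation = 10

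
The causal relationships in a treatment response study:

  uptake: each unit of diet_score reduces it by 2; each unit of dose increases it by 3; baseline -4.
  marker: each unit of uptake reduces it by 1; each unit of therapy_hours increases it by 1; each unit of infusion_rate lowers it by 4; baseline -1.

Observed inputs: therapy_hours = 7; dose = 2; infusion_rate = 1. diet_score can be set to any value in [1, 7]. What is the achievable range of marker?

Substituting into the uptake equation gives uptake = -2*diet_score + 2.
marker becomes 2*diet_score.
Linear in diet_score, so extremes are at the endpoints: diet_score = 1 gives marker = 2; diet_score = 7 gives marker = 14.

2 to 14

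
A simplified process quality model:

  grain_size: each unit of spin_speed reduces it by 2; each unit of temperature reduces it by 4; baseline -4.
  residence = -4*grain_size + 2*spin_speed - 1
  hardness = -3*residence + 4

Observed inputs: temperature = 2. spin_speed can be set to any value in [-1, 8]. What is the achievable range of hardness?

-377 to -107

Substituting into the grain_size equation gives grain_size = -2*spin_speed - 12.
Substituting into the residence equation gives residence = 10*spin_speed + 47.
Substituting into the hardness equation gives hardness = -30*spin_speed - 137.
Linear in spin_speed, so extremes are at the endpoints: spin_speed = -1 gives hardness = -107; spin_speed = 8 gives hardness = -377.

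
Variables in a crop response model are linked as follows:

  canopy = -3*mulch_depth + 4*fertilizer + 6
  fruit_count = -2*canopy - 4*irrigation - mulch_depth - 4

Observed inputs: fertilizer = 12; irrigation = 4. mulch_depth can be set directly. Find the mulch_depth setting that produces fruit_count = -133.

mulch_depth = -1

Substituting into the canopy equation gives canopy = -3*mulch_depth + 54.
Substituting into the fruit_count equation gives fruit_count = 5*mulch_depth - 128.
Solve 5*mulch_depth - 128 = -133: mulch_depth = (-133 + 128) / 5 = -1.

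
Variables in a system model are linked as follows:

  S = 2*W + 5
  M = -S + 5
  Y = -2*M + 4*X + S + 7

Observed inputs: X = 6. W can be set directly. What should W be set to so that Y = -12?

Substituting into the M equation gives M = -2*W.
So Y = 6*W + 36.
Solve 6*W + 36 = -12: W = (-12 - 36) / 6 = -8.

W = -8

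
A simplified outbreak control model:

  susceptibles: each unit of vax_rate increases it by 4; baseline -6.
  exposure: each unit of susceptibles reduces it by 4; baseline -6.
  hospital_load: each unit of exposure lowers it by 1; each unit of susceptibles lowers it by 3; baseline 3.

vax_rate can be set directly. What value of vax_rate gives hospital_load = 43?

Substituting into the exposure equation gives exposure = -16*vax_rate + 18.
hospital_load becomes 4*vax_rate + 3.
Solve 4*vax_rate + 3 = 43: vax_rate = (43 - 3) / 4 = 10.

vax_rate = 10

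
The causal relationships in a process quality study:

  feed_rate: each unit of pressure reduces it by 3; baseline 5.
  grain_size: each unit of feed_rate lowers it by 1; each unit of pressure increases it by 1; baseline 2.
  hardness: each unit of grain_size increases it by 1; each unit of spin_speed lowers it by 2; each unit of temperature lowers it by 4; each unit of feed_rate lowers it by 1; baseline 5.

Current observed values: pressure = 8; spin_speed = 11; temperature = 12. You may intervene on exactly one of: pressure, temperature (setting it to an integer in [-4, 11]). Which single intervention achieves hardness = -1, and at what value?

set temperature = 8

Intervening on pressure: hardness = 7*pressure - 73. Reaching -1 requires pressure = 72/7, not an integer.
Intervening on temperature: with other inputs at their observed values, hardness = -4*temperature + 31. Solving for -1 gives temperature = 8, within [-4, 11].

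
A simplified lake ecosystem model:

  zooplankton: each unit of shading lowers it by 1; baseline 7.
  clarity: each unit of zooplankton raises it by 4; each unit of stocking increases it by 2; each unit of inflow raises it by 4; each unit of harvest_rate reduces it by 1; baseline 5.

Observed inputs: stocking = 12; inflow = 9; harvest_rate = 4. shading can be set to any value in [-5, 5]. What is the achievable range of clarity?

69 to 109

Substituting into the clarity equation gives clarity = -4*shading + 89.
Linear in shading, so extremes are at the endpoints: shading = -5 gives clarity = 109; shading = 5 gives clarity = 69.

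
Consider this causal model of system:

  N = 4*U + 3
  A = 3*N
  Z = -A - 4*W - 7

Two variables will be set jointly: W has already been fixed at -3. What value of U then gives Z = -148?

U = 12

With W held at -3:
Substituting into the A equation gives A = 12*U + 9.
This gives Z = -12*U - 4.
Solve -12*U - 4 = -148: U = (-148 + 4) / -12 = 12.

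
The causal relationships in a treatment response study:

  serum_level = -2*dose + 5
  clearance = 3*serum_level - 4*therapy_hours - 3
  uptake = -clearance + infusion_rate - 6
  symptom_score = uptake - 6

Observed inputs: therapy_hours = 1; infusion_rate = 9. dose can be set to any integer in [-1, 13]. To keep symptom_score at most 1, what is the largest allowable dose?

dose = 2

Substituting into the clearance equation gives clearance = -6*dose + 8.
Substituting into the uptake equation gives uptake = 6*dose - 5.
This gives symptom_score = 6*dose - 11.
Require 6*dose - 11 ≤ 1, so dose ≤ 2.
The largest integer in [-1, 13] satisfying this is 2.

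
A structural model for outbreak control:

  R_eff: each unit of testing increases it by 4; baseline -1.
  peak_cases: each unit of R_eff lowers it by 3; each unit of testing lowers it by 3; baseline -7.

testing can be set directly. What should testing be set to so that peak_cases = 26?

Substituting into the peak_cases equation gives peak_cases = -15*testing - 4.
Solve -15*testing - 4 = 26: testing = (26 + 4) / -15 = -2.

testing = -2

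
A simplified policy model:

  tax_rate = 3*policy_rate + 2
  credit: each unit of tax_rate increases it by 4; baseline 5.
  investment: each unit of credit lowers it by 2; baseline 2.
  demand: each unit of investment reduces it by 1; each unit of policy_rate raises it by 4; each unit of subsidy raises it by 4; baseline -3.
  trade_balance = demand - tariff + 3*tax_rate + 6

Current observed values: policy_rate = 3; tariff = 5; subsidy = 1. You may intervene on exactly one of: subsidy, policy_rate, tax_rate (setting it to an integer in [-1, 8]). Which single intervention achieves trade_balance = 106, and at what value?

Intervening on subsidy: trade_balance = 4*subsidy + 139. Reaching 106 requires subsidy = -33/4, not an integer.
Intervening on policy_rate: with other inputs at their observed values, trade_balance = 37*policy_rate + 32. Solving for 106 gives policy_rate = 2, within [-1, 8].
Intervening on tax_rate: trade_balance = 11*tax_rate + 22. Reaching 106 requires tax_rate = 84/11, not an integer.

set policy_rate = 2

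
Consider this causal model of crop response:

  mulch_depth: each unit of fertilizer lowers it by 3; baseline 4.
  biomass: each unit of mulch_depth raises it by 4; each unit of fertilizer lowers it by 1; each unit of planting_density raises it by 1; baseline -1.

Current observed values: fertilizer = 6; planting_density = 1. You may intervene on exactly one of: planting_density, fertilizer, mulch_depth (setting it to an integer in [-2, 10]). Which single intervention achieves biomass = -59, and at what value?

Intervening on planting_density: with other inputs at their observed values, biomass = planting_density - 63. Solving for -59 gives planting_density = 4, within [-2, 10].
Intervening on fertilizer: biomass = -13*fertilizer + 16. Reaching -59 requires fertilizer = 75/13, not an integer.
Intervening on mulch_depth: biomass = 4*mulch_depth - 6. Reaching -59 requires mulch_depth = -53/4, not an integer.

set planting_density = 4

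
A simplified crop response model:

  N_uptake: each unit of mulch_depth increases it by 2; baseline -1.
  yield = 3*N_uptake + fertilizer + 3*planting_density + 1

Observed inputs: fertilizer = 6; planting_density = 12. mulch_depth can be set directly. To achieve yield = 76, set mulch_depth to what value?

Substituting into the yield equation gives yield = 6*mulch_depth + 40.
Solve 6*mulch_depth + 40 = 76: mulch_depth = (76 - 40) / 6 = 6.

mulch_depth = 6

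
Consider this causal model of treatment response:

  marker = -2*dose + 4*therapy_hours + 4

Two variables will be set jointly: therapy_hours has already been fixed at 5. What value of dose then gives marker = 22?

With therapy_hours held at 5:
Substituting into the marker equation gives marker = -2*dose + 24.
Solve -2*dose + 24 = 22: dose = (22 - 24) / -2 = 1.

dose = 1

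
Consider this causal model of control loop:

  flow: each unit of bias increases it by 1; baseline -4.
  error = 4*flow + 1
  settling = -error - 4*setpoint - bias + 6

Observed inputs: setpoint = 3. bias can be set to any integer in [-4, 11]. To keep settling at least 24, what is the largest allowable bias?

Substituting into the error equation gives error = 4*bias - 15.
Substituting into the settling equation gives settling = -5*bias + 9.
Require -5*bias + 9 ≥ 24, so bias ≤ -3.
The largest integer in [-4, 11] satisfying this is -3.

bias = -3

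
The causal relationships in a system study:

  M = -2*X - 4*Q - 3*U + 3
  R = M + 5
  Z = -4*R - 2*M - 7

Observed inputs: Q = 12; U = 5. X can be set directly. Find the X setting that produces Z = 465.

Substituting into the M equation gives M = -2*X - 60.
This gives R = -2*X - 55.
Z becomes 12*X + 333.
Solve 12*X + 333 = 465: X = (465 - 333) / 12 = 11.

X = 11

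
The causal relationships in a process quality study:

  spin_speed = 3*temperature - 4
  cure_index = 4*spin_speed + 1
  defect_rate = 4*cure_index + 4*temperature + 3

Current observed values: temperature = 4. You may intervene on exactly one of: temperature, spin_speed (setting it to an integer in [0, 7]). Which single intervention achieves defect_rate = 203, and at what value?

Intervening on temperature: with other inputs at their observed values, defect_rate = 52*temperature - 57. Solving for 203 gives temperature = 5, within [0, 7].
Intervening on spin_speed: defect_rate = 16*spin_speed + 23. Reaching 203 requires spin_speed = 45/4, not an integer.

set temperature = 5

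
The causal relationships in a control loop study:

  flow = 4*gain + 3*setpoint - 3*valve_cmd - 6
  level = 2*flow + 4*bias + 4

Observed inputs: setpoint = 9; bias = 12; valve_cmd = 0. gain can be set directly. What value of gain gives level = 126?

gain = 4

Substituting into the flow equation gives flow = 4*gain + 21.
Substituting into the level equation gives level = 8*gain + 94.
Solve 8*gain + 94 = 126: gain = (126 - 94) / 8 = 4.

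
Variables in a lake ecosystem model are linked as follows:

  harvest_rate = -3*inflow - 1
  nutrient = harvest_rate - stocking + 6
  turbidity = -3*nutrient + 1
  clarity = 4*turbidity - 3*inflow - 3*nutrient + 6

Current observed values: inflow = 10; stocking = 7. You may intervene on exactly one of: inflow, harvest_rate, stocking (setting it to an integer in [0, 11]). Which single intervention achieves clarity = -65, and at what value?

Intervening on inflow: clarity = 42*inflow + 40. Reaching -65 requires inflow = -5/2, not an integer.
Intervening on harvest_rate: with other inputs at their observed values, clarity = -15*harvest_rate - 5. Solving for -65 gives harvest_rate = 4, within [0, 11].
Intervening on stocking: clarity = 15*stocking + 355. Reaching -65 requires stocking = -28, outside [0, 11].

set harvest_rate = 4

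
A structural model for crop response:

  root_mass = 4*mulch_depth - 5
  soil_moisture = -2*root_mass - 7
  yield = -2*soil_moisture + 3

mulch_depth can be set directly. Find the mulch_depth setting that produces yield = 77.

Substituting into the soil_moisture equation gives soil_moisture = -8*mulch_depth + 3.
Substituting into the yield equation gives yield = 16*mulch_depth - 3.
Solve 16*mulch_depth - 3 = 77: mulch_depth = (77 + 3) / 16 = 5.

mulch_depth = 5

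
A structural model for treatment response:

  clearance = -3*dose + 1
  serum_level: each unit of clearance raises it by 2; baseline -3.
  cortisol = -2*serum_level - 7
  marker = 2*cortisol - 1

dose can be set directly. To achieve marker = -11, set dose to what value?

dose = 0

Substituting into the serum_level equation gives serum_level = -6*dose - 1.
This gives cortisol = 12*dose - 5.
Substituting into the marker equation gives marker = 24*dose - 11.
Solve 24*dose - 11 = -11: dose = (-11 + 11) / 24 = 0.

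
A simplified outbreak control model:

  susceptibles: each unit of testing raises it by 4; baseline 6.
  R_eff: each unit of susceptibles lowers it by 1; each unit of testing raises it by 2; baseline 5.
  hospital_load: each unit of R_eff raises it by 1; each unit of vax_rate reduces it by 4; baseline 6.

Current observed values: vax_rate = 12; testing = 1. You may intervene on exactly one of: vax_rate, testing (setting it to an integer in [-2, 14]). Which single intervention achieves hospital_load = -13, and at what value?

Intervening on vax_rate: with other inputs at their observed values, hospital_load = -4*vax_rate + 3. Solving for -13 gives vax_rate = 4, within [-2, 14].
Intervening on testing: hospital_load = -2*testing - 43. Reaching -13 requires testing = -15, outside [-2, 14].

set vax_rate = 4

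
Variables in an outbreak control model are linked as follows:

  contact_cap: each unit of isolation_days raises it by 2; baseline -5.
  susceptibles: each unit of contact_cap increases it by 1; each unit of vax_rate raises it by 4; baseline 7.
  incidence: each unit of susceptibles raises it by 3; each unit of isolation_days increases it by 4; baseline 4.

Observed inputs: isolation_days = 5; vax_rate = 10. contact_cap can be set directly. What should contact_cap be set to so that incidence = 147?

Intervening on contact_cap fixes its value directly, overriding its dependence on isolation_days.
Substituting into the susceptibles equation gives susceptibles = contact_cap + 47.
incidence becomes 3*contact_cap + 165.
Solve 3*contact_cap + 165 = 147: contact_cap = (147 - 165) / 3 = -6.

contact_cap = -6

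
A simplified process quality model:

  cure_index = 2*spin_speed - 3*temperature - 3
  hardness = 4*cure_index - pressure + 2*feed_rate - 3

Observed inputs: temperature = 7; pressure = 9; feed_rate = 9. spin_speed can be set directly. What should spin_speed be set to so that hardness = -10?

spin_speed = 10

Substituting into the cure_index equation gives cure_index = 2*spin_speed - 24.
So hardness = 8*spin_speed - 90.
Solve 8*spin_speed - 90 = -10: spin_speed = (-10 + 90) / 8 = 10.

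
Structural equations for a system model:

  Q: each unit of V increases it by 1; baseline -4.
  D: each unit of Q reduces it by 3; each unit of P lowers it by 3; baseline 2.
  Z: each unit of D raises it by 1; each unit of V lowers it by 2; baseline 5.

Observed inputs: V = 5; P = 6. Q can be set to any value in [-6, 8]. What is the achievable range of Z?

Intervening on Q fixes its value directly, overriding its dependence on V.
Substituting into the D equation gives D = -3*Q - 16.
Substituting into the Z equation gives Z = -3*Q - 21.
Linear in Q, so extremes are at the endpoints: Q = -6 gives Z = -3; Q = 8 gives Z = -45.

-45 to -3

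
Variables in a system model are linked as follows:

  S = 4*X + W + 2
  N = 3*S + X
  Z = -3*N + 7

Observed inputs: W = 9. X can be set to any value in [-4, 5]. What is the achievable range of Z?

Substituting into the S equation gives S = 4*X + 11.
Substituting into the N equation gives N = 13*X + 33.
Substituting into the Z equation gives Z = -39*X - 92.
Linear in X, so extremes are at the endpoints: X = -4 gives Z = 64; X = 5 gives Z = -287.

-287 to 64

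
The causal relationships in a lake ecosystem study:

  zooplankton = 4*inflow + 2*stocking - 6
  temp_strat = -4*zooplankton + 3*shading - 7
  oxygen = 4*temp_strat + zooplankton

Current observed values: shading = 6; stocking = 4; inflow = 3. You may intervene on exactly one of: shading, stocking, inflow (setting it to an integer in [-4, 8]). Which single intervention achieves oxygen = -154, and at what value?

set shading = 7

Intervening on shading: with other inputs at their observed values, oxygen = 12*shading - 238. Solving for -154 gives shading = 7, within [-4, 8].
Intervening on stocking: oxygen = -30*stocking - 46. Reaching -154 requires stocking = 18/5, not an integer.
Intervening on inflow: oxygen = -60*inflow + 14. Reaching -154 requires inflow = 14/5, not an integer.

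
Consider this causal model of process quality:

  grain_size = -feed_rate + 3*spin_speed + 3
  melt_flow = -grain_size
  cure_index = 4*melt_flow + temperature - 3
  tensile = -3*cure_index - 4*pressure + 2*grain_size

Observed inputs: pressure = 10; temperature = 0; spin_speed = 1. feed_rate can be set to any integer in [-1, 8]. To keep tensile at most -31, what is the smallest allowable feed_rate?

feed_rate = 6

Substituting into the grain_size equation gives grain_size = -feed_rate + 6.
Substituting into the melt_flow equation gives melt_flow = feed_rate - 6.
Substituting into the cure_index equation gives cure_index = 4*feed_rate - 27.
Substituting into the tensile equation gives tensile = -14*feed_rate + 53.
Require -14*feed_rate + 53 ≤ -31, so feed_rate ≥ 6.
The smallest integer in [-1, 8] satisfying this is 6.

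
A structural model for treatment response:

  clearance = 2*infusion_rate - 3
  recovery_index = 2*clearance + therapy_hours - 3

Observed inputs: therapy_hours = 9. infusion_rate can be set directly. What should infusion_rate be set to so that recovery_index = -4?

Substituting into the recovery_index equation gives recovery_index = 4*infusion_rate.
Solve 4*infusion_rate = -4: infusion_rate = -4 / 4 = -1.

infusion_rate = -1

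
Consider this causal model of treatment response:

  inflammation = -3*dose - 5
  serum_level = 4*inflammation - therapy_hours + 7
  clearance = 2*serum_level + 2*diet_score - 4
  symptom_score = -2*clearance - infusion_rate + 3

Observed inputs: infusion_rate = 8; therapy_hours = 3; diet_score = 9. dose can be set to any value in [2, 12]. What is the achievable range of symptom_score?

127 to 607

Substituting into the serum_level equation gives serum_level = -12*dose - 16.
Substituting into the clearance equation gives clearance = -24*dose - 18.
This gives symptom_score = 48*dose + 31.
Linear in dose, so extremes are at the endpoints: dose = 2 gives symptom_score = 127; dose = 12 gives symptom_score = 607.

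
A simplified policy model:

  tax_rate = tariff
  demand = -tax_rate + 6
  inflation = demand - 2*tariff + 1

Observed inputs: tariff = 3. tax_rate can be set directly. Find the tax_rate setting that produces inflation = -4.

Intervening on tax_rate fixes its value directly, overriding its dependence on tariff.
Substituting into the inflation equation gives inflation = -tax_rate + 1.
Solve -tax_rate + 1 = -4: tax_rate = (-4 - 1) / -1 = 5.

tax_rate = 5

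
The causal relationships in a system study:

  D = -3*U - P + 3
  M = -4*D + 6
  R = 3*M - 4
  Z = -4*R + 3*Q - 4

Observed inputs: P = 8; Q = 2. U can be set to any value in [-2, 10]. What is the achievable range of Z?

-1734 to -6

Substituting into the D equation gives D = -3*U - 5.
This gives M = 12*U + 26.
Substituting into the R equation gives R = 36*U + 74.
Substituting into the Z equation gives Z = -144*U - 294.
Linear in U, so extremes are at the endpoints: U = -2 gives Z = -6; U = 10 gives Z = -1734.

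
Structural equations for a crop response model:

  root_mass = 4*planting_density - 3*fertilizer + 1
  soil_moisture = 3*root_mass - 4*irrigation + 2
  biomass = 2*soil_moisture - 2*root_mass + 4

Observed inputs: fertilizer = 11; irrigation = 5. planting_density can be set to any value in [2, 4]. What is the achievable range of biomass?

Substituting into the root_mass equation gives root_mass = 4*planting_density - 32.
Substituting into the soil_moisture equation gives soil_moisture = 12*planting_density - 114.
biomass becomes 16*planting_density - 160.
Linear in planting_density, so extremes are at the endpoints: planting_density = 2 gives biomass = -128; planting_density = 4 gives biomass = -96.

-128 to -96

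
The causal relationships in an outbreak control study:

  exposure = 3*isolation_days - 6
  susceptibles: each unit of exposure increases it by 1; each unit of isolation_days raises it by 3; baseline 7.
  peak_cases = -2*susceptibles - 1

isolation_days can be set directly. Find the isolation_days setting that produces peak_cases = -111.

Substituting into the susceptibles equation gives susceptibles = 6*isolation_days + 1.
So peak_cases = -12*isolation_days - 3.
Solve -12*isolation_days - 3 = -111: isolation_days = (-111 + 3) / -12 = 9.

isolation_days = 9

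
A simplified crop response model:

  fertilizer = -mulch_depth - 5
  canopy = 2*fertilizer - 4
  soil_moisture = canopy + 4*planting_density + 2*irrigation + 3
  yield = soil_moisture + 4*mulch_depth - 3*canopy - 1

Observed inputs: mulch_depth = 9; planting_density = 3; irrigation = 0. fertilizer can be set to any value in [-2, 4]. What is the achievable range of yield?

Intervening on fertilizer fixes its value directly, overriding its dependence on mulch_depth.
Substituting into the soil_moisture equation gives soil_moisture = 2*fertilizer + 11.
This gives yield = -4*fertilizer + 58.
Linear in fertilizer, so extremes are at the endpoints: fertilizer = -2 gives yield = 66; fertilizer = 4 gives yield = 42.

42 to 66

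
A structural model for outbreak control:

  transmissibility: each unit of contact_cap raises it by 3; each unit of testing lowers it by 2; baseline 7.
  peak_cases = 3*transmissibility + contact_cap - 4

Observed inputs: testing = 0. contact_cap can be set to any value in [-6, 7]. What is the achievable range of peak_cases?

-43 to 87

Substituting into the transmissibility equation gives transmissibility = 3*contact_cap + 7.
This gives peak_cases = 10*contact_cap + 17.
Linear in contact_cap, so extremes are at the endpoints: contact_cap = -6 gives peak_cases = -43; contact_cap = 7 gives peak_cases = 87.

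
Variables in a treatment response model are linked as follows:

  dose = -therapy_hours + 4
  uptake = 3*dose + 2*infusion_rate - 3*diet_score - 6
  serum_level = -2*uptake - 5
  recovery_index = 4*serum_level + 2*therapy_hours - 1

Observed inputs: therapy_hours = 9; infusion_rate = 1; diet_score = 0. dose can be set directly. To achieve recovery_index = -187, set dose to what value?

Intervening on dose fixes its value directly, overriding its dependence on therapy_hours.
Substituting into the uptake equation gives uptake = 3*dose - 4.
Substituting into the serum_level equation gives serum_level = -6*dose + 3.
Substituting into the recovery_index equation gives recovery_index = -24*dose + 29.
Solve -24*dose + 29 = -187: dose = (-187 - 29) / -24 = 9.

dose = 9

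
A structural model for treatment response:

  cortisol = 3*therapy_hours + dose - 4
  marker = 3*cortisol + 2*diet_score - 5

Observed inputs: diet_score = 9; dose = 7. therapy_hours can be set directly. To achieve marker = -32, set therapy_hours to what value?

Substituting into the cortisol equation gives cortisol = 3*therapy_hours + 3.
Substituting into the marker equation gives marker = 9*therapy_hours + 22.
Solve 9*therapy_hours + 22 = -32: therapy_hours = (-32 - 22) / 9 = -6.

therapy_hours = -6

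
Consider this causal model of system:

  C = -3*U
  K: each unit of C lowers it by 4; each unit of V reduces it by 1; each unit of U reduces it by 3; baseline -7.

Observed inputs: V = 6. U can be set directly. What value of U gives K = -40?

Substituting into the K equation gives K = 9*U - 13.
Solve 9*U - 13 = -40: U = (-40 + 13) / 9 = -3.

U = -3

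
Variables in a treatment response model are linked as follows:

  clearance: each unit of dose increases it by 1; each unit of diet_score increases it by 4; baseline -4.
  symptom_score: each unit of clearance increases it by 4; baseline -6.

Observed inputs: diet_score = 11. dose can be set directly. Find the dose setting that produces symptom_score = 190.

Substituting into the clearance equation gives clearance = dose + 40.
Substituting into the symptom_score equation gives symptom_score = 4*dose + 154.
Solve 4*dose + 154 = 190: dose = (190 - 154) / 4 = 9.

dose = 9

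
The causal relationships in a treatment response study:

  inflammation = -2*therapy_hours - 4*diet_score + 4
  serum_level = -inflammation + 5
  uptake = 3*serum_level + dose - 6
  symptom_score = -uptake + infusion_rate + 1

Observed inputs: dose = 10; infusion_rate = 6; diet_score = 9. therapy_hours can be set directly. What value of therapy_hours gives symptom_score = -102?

Substituting into the inflammation equation gives inflammation = -2*therapy_hours - 32.
Substituting into the serum_level equation gives serum_level = 2*therapy_hours + 37.
Substituting into the uptake equation gives uptake = 6*therapy_hours + 115.
So symptom_score = -6*therapy_hours - 108.
Solve -6*therapy_hours - 108 = -102: therapy_hours = (-102 + 108) / -6 = -1.

therapy_hours = -1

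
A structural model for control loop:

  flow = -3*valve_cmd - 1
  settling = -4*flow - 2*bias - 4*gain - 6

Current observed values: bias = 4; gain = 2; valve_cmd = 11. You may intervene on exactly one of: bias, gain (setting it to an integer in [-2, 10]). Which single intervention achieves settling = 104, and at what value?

Intervening on bias: with other inputs at their observed values, settling = -2*bias + 122. Solving for 104 gives bias = 9, within [-2, 10].
Intervening on gain: settling = -4*gain + 122. Reaching 104 requires gain = 9/2, not an integer.

set bias = 9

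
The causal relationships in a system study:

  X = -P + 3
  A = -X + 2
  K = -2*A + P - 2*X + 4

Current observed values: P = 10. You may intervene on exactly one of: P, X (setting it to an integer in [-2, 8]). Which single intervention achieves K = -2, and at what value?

Intervening on P: with other inputs at their observed values, K = P. Solving for -2 gives P = -2, within [-2, 8].
Intervening on X: the paths from X to K cancel (net effect zero), leaving K = 10; -2 is unreachable this way.

set P = -2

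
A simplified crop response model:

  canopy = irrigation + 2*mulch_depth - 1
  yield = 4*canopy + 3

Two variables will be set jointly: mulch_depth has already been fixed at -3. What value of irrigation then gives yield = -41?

With mulch_depth held at -3:
Substituting into the canopy equation gives canopy = irrigation - 7.
So yield = 4*irrigation - 25.
Solve 4*irrigation - 25 = -41: irrigation = (-41 + 25) / 4 = -4.

irrigation = -4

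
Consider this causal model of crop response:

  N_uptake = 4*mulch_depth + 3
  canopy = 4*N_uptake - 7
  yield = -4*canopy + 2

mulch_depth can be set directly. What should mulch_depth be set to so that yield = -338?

mulch_depth = 5

Substituting into the canopy equation gives canopy = 16*mulch_depth + 5.
This gives yield = -64*mulch_depth - 18.
Solve -64*mulch_depth - 18 = -338: mulch_depth = (-338 + 18) / -64 = 5.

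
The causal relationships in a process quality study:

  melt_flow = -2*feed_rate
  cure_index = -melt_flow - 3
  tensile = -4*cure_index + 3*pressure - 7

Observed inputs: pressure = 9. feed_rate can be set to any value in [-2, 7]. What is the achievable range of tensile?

Substituting into the cure_index equation gives cure_index = 2*feed_rate - 3.
Substituting into the tensile equation gives tensile = -8*feed_rate + 32.
Linear in feed_rate, so extremes are at the endpoints: feed_rate = -2 gives tensile = 48; feed_rate = 7 gives tensile = -24.

-24 to 48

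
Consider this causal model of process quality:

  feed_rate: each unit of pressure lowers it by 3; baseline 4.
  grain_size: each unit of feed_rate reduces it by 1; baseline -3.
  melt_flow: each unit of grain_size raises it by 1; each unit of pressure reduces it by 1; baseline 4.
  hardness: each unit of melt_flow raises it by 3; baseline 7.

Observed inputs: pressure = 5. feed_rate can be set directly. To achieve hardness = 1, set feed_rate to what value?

feed_rate = -2

Intervening on feed_rate fixes its value directly, overriding its dependence on pressure.
Substituting into the melt_flow equation gives melt_flow = -feed_rate - 4.
Substituting into the hardness equation gives hardness = -3*feed_rate - 5.
Solve -3*feed_rate - 5 = 1: feed_rate = (1 + 5) / -3 = -2.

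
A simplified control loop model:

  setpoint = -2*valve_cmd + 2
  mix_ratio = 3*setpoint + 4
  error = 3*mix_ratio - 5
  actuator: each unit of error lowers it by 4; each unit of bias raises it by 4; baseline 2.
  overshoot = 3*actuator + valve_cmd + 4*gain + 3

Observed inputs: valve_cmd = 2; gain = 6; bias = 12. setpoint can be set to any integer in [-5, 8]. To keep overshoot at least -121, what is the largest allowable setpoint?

setpoint = 2

Intervening on setpoint fixes its value directly, overriding its dependence on valve_cmd.
Substituting into the error equation gives error = 9*setpoint + 7.
This gives actuator = -36*setpoint + 22.
Substituting into the overshoot equation gives overshoot = -108*setpoint + 95.
Require -108*setpoint + 95 ≥ -121, so setpoint ≤ 2.
The largest integer in [-5, 8] satisfying this is 2.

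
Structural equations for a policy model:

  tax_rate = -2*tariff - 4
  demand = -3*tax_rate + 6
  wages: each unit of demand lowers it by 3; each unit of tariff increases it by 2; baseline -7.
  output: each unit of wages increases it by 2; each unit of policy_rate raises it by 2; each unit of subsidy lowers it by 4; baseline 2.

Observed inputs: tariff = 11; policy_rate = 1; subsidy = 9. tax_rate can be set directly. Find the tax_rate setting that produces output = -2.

Intervening on tax_rate fixes its value directly, overriding its dependence on tariff.
Substituting into the wages equation gives wages = 9*tax_rate - 3.
Substituting into the output equation gives output = 18*tax_rate - 38.
Solve 18*tax_rate - 38 = -2: tax_rate = (-2 + 38) / 18 = 2.

tax_rate = 2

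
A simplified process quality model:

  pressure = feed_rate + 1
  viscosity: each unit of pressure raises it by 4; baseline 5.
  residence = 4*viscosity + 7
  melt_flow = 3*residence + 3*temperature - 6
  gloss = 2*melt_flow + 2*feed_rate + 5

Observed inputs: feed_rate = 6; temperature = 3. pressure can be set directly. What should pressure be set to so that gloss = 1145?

Intervening on pressure fixes its value directly, overriding its dependence on feed_rate.
Substituting into the residence equation gives residence = 16*pressure + 27.
melt_flow becomes 48*pressure + 84.
So gloss = 96*pressure + 185.
Solve 96*pressure + 185 = 1145: pressure = (1145 - 185) / 96 = 10.

pressure = 10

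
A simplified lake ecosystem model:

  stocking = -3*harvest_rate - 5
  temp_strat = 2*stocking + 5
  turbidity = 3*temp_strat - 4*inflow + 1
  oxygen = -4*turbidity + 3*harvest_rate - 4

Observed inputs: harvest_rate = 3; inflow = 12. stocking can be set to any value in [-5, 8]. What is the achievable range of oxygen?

-59 to 253

Intervening on stocking fixes its value directly, overriding its dependence on harvest_rate.
Substituting into the turbidity equation gives turbidity = 6*stocking - 32.
So oxygen = -24*stocking + 133.
Linear in stocking, so extremes are at the endpoints: stocking = -5 gives oxygen = 253; stocking = 8 gives oxygen = -59.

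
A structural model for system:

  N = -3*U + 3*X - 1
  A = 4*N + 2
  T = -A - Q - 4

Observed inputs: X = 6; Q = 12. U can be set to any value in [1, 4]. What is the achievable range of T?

Substituting into the N equation gives N = -3*U + 17.
So A = -12*U + 70.
So T = 12*U - 86.
Linear in U, so extremes are at the endpoints: U = 1 gives T = -74; U = 4 gives T = -38.

-74 to -38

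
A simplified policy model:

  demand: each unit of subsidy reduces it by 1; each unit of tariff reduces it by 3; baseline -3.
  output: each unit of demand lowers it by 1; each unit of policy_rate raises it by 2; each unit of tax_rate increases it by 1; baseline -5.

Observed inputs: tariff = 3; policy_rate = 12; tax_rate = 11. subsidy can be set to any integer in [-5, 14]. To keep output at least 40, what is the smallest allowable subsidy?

subsidy = -2

Substituting into the demand equation gives demand = -subsidy - 12.
Substituting into the output equation gives output = subsidy + 42.
Require subsidy + 42 ≥ 40, so subsidy ≥ -2.
The smallest integer in [-5, 14] satisfying this is -2.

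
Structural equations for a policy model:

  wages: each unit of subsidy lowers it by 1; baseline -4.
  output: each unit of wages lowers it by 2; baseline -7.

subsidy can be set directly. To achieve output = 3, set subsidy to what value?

Substituting into the output equation gives output = 2*subsidy + 1.
Solve 2*subsidy + 1 = 3: subsidy = (3 - 1) / 2 = 1.

subsidy = 1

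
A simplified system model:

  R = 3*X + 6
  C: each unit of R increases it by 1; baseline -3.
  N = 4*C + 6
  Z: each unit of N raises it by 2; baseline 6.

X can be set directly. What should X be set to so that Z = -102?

X = -6

Substituting into the C equation gives C = 3*X + 3.
So N = 12*X + 18.
Z becomes 24*X + 42.
Solve 24*X + 42 = -102: X = (-102 - 42) / 24 = -6.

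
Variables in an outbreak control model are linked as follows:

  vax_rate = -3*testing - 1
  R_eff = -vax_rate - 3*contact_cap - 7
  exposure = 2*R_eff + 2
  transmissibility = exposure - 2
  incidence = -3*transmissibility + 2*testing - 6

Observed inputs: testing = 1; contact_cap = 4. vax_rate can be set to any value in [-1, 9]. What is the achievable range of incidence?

104 to 164

Intervening on vax_rate fixes its value directly, overriding its dependence on testing.
Substituting into the R_eff equation gives R_eff = -vax_rate - 19.
So exposure = -2*vax_rate - 36.
Substituting into the transmissibility equation gives transmissibility = -2*vax_rate - 38.
Substituting into the incidence equation gives incidence = 6*vax_rate + 110.
Linear in vax_rate, so extremes are at the endpoints: vax_rate = -1 gives incidence = 104; vax_rate = 9 gives incidence = 164.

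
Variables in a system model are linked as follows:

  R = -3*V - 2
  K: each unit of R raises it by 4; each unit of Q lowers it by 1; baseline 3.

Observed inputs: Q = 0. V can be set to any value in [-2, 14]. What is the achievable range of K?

Substituting into the K equation gives K = -12*V - 5.
Linear in V, so extremes are at the endpoints: V = -2 gives K = 19; V = 14 gives K = -173.

-173 to 19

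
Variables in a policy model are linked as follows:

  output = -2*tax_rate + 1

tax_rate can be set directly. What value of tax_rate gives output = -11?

tax_rate = 6

Solve -2*tax_rate + 1 = -11: tax_rate = (-11 - 1) / -2 = 6.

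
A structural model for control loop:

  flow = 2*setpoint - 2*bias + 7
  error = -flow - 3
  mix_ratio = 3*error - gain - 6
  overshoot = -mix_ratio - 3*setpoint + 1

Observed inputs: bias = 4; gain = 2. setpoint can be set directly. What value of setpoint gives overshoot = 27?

setpoint = 4

Substituting into the flow equation gives flow = 2*setpoint - 1.
Substituting into the error equation gives error = -2*setpoint - 2.
This gives mix_ratio = -6*setpoint - 14.
This gives overshoot = 3*setpoint + 15.
Solve 3*setpoint + 15 = 27: setpoint = (27 - 15) / 3 = 4.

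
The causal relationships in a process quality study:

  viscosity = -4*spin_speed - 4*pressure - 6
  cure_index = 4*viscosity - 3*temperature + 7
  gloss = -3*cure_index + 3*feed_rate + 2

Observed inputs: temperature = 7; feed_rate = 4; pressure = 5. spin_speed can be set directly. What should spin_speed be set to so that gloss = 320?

spin_speed = -1

Substituting into the viscosity equation gives viscosity = -4*spin_speed - 26.
Substituting into the cure_index equation gives cure_index = -16*spin_speed - 118.
gloss becomes 48*spin_speed + 368.
Solve 48*spin_speed + 368 = 320: spin_speed = (320 - 368) / 48 = -1.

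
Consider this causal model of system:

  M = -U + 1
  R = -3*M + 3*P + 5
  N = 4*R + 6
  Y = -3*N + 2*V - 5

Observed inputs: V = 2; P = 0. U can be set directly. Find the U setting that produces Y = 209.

U = -7

Substituting into the R equation gives R = 3*U + 2.
So N = 12*U + 14.
Substituting into the Y equation gives Y = -36*U - 43.
Solve -36*U - 43 = 209: U = (209 + 43) / -36 = -7.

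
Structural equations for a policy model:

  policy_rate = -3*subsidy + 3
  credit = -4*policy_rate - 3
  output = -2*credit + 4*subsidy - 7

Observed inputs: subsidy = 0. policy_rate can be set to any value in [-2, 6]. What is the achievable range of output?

Intervening on policy_rate fixes its value directly, overriding its dependence on subsidy.
Substituting into the output equation gives output = 8*policy_rate - 1.
Linear in policy_rate, so extremes are at the endpoints: policy_rate = -2 gives output = -17; policy_rate = 6 gives output = 47.

-17 to 47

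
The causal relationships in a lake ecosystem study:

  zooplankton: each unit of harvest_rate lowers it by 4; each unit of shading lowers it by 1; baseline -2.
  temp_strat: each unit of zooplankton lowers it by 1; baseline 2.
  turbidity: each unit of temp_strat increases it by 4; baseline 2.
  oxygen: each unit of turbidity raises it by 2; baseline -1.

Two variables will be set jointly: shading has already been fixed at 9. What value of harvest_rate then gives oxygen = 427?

harvest_rate = 10

With shading held at 9:
Substituting into the zooplankton equation gives zooplankton = -4*harvest_rate - 11.
temp_strat becomes 4*harvest_rate + 13.
Substituting into the turbidity equation gives turbidity = 16*harvest_rate + 54.
Substituting into the oxygen equation gives oxygen = 32*harvest_rate + 107.
Solve 32*harvest_rate + 107 = 427: harvest_rate = (427 - 107) / 32 = 10.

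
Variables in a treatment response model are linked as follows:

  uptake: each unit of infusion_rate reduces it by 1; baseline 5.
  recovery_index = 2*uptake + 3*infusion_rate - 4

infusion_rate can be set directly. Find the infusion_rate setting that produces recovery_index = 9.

infusion_rate = 3

Substituting into the recovery_index equation gives recovery_index = infusion_rate + 6.
Solve infusion_rate + 6 = 9: infusion_rate = (9 - 6) / 1 = 3.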